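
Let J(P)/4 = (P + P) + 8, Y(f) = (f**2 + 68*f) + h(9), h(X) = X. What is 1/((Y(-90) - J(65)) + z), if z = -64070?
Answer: -1/62633 ≈ -1.5966e-5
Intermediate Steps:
Y(f) = 9 + f**2 + 68*f (Y(f) = (f**2 + 68*f) + 9 = 9 + f**2 + 68*f)
J(P) = 32 + 8*P (J(P) = 4*((P + P) + 8) = 4*(2*P + 8) = 4*(8 + 2*P) = 32 + 8*P)
1/((Y(-90) - J(65)) + z) = 1/(((9 + (-90)**2 + 68*(-90)) - (32 + 8*65)) - 64070) = 1/(((9 + 8100 - 6120) - (32 + 520)) - 64070) = 1/((1989 - 1*552) - 64070) = 1/((1989 - 552) - 64070) = 1/(1437 - 64070) = 1/(-62633) = -1/62633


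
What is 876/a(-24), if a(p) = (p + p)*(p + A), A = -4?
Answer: 73/112 ≈ 0.65179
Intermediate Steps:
a(p) = 2*p*(-4 + p) (a(p) = (p + p)*(p - 4) = (2*p)*(-4 + p) = 2*p*(-4 + p))
876/a(-24) = 876/((2*(-24)*(-4 - 24))) = 876/((2*(-24)*(-28))) = 876/1344 = 876*(1/1344) = 73/112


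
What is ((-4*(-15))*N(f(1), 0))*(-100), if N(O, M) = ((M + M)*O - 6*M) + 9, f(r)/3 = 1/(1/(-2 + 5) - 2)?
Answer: -54000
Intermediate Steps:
f(r) = -9/5 (f(r) = 3/(1/(-2 + 5) - 2) = 3/(1/3 - 2) = 3/(⅓ - 2) = 3/(-5/3) = 3*(-⅗) = -9/5)
N(O, M) = 9 - 6*M + 2*M*O (N(O, M) = ((2*M)*O - 6*M) + 9 = (2*M*O - 6*M) + 9 = (-6*M + 2*M*O) + 9 = 9 - 6*M + 2*M*O)
((-4*(-15))*N(f(1), 0))*(-100) = ((-4*(-15))*(9 - 6*0 + 2*0*(-9/5)))*(-100) = (60*(9 + 0 + 0))*(-100) = (60*9)*(-100) = 540*(-100) = -54000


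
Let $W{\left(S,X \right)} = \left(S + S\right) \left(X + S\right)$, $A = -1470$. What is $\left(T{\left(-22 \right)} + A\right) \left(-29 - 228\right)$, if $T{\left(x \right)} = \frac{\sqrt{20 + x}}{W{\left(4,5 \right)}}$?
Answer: $377790 - \frac{257 i \sqrt{2}}{72} \approx 3.7779 \cdot 10^{5} - 5.048 i$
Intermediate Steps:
$W{\left(S,X \right)} = 2 S \left(S + X\right)$
$T{\left(x \right)} = \frac{\sqrt{20 + x}}{72}$ ($T{\left(x \right)} = \frac{\sqrt{20 + x}}{2 \cdot 4 \left(4 + 5\right)} = \frac{\sqrt{20 + x}}{2 \cdot 4 \cdot 9} = \frac{\sqrt{20 + x}}{72}$)
$\left(T{\left(-22 \right)} + A\right) \left(-29 - 228\right) = \left(\frac{\sqrt{20 - 22}}{72} - 1470\right) \left(-29 - 228\right) = \left(\frac{\sqrt{-2}}{72} - 1470\right) \left(-29 - 228\right) = \left(\frac{i \sqrt{2}}{72} - 1470\right) \left(-257\right) = \left(-1470 + \frac{i \sqrt{2}}{72}\right) \left(-257\right) = 377790 - \frac{257 i \sqrt{2}}{72}$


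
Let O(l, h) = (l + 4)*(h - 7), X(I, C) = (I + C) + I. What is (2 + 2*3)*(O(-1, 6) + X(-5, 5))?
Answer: -64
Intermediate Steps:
X(I, C) = C + 2*I (X(I, C) = (C + I) + I = C + 2*I)
O(l, h) = (-7 + h)*(4 + l) (O(l, h) = (4 + l)*(-7 + h) = (-7 + h)*(4 + l))
(2 + 2*3)*(O(-1, 6) + X(-5, 5)) = (2 + 2*3)*((-28 - 7*(-1) + 4*6 + 6*(-1)) + (5 + 2*(-5))) = (2 + 6)*((-28 + 7 + 24 - 6) + (5 - 10)) = 8*(-3 - 5) = 8*(-8) = -64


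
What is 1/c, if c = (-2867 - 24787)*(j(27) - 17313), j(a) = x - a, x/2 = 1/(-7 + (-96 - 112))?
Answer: 215/103096932708 ≈ 2.0854e-9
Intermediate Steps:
x = -2/215 (x = 2/(-7 + (-96 - 112)) = 2/(-7 - 208) = 2/(-215) = 2*(-1/215) = -2/215 ≈ -0.0093023)
j(a) = -2/215 - a
c = 103096932708/215 (c = (-2867 - 24787)*((-2/215 - 1*27) - 17313) = -27654*((-2/215 - 27) - 17313) = -27654*(-5807/215 - 17313) = -27654*(-3728102/215) = 103096932708/215 ≈ 4.7952e+8)
1/c = 1/(103096932708/215) = 215/103096932708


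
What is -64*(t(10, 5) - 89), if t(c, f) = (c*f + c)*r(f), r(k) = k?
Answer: -13504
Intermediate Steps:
t(c, f) = f*(c + c*f) (t(c, f) = (c*f + c)*f = (c + c*f)*f = f*(c + c*f))
-64*(t(10, 5) - 89) = -64*(10*5*(1 + 5) - 89) = -64*(10*5*6 - 89) = -64*(300 - 89) = -64*211 = -13504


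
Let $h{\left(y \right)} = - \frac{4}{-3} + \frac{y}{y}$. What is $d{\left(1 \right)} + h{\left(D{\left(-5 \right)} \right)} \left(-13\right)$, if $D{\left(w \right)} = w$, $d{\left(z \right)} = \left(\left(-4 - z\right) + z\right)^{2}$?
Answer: $- \frac{43}{3} \approx -14.333$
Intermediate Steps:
$d{\left(z \right)} = 16$ ($d{\left(z \right)} = \left(-4\right)^{2} = 16$)
$h{\left(y \right)} = \frac{7}{3}$ ($h{\left(y \right)} = \left(-4\right) \left(- \frac{1}{3}\right) + 1 = \frac{4}{3} + 1 = \frac{7}{3}$)
$d{\left(1 \right)} + h{\left(D{\left(-5 \right)} \right)} \left(-13\right) = 16 + \frac{7}{3} \left(-13\right) = 16 - \frac{91}{3} = - \frac{43}{3}$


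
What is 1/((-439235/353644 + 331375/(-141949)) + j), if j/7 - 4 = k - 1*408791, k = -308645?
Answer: -208296316/1046069843033499 ≈ -1.9912e-7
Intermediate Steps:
j = -5022024 (j = 28 + 7*(-308645 - 1*408791) = 28 + 7*(-308645 - 408791) = 28 + 7*(-717436) = 28 - 5022052 = -5022024)
1/((-439235/353644 + 331375/(-141949)) + j) = 1/((-439235/353644 + 331375/(-141949)) - 5022024) = 1/((-439235*1/353644 + 331375*(-1/141949)) - 5022024) = 1/((-439235/353644 - 1375/589) - 5022024) = 1/(-744969915/208296316 - 5022024) = 1/(-1046069843033499/208296316) = -208296316/1046069843033499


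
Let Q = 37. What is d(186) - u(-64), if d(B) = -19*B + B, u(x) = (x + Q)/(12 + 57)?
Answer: -76995/23 ≈ -3347.6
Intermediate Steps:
u(x) = 37/69 + x/69 (u(x) = (x + 37)/(12 + 57) = (37 + x)/69 = (37 + x)*(1/69) = 37/69 + x/69)
d(B) = -18*B
d(186) - u(-64) = -18*186 - (37/69 + (1/69)*(-64)) = -3348 - (37/69 - 64/69) = -3348 - 1*(-9/23) = -3348 + 9/23 = -76995/23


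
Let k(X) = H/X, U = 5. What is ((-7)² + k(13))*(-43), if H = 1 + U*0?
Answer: -27434/13 ≈ -2110.3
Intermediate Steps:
H = 1 (H = 1 + 5*0 = 1 + 0 = 1)
k(X) = 1/X
((-7)² + k(13))*(-43) = ((-7)² + 1/13)*(-43) = (49 + 1/13)*(-43) = (638/13)*(-43) = -27434/13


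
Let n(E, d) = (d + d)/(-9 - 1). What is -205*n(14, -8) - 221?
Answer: -549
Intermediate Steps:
n(E, d) = -d/5 (n(E, d) = (2*d)/(-10) = (2*d)*(-⅒) = -d/5)
-205*n(14, -8) - 221 = -(-41)*(-8) - 221 = -205*8/5 - 221 = -328 - 221 = -549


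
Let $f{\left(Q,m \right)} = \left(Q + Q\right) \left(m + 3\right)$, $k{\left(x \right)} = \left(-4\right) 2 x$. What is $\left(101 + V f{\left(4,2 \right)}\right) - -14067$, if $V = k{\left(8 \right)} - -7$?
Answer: $11888$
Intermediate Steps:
$k{\left(x \right)} = - 8 x$
$f{\left(Q,m \right)} = 2 Q \left(3 + m\right)$
$V = -57$ ($V = \left(-8\right) 8 - -7 = -64 + 7 = -57$)
$\left(101 + V f{\left(4,2 \right)}\right) - -14067 = \left(101 - 57 \cdot 2 \cdot 4 \left(3 + 2\right)\right) - -14067 = \left(101 - 57 \cdot 2 \cdot 4 \cdot 5\right) + 14067 = \left(101 - 2280\right) + 14067 = -2179 + 14067 = 11888$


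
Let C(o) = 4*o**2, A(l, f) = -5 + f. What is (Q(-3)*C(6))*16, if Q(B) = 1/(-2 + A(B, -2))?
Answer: -256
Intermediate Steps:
Q(B) = -1/9 (Q(B) = 1/(-2 + (-5 - 2)) = 1/(-2 - 7) = 1/(-9) = -1/9)
(Q(-3)*C(6))*16 = -4*6**2/9*16 = -4*36/9*16 = -1/9*144*16 = -16*16 = -256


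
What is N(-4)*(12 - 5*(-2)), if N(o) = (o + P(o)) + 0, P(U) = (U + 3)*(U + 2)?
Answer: -44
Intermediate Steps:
P(U) = (2 + U)*(3 + U) (P(U) = (3 + U)*(2 + U) = (2 + U)*(3 + U))
N(o) = 6 + o² + 6*o (N(o) = (o + (6 + o² + 5*o)) + 0 = (6 + o² + 6*o) + 0 = 6 + o² + 6*o)
N(-4)*(12 - 5*(-2)) = (6 + (-4)² + 6*(-4))*(12 - 5*(-2)) = (6 + 16 - 24)*(12 + 10) = -2*22 = -44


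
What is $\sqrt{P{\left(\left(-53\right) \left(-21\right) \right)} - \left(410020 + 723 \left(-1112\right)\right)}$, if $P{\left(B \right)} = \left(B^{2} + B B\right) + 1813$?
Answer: $\sqrt{2873307} \approx 1695.1$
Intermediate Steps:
$P{\left(B \right)} = 1813 + 2 B^{2}$ ($P{\left(B \right)} = \left(B^{2} + B^{2}\right) + 1813 = 2 B^{2} + 1813 = 1813 + 2 B^{2}$)
$\sqrt{P{\left(\left(-53\right) \left(-21\right) \right)} - \left(410020 + 723 \left(-1112\right)\right)} = \sqrt{\left(1813 + 2 \left(\left(-53\right) \left(-21\right)\right)^{2}\right) - \left(410020 + 723 \left(-1112\right)\right)} = \sqrt{\left(1813 + 2 \cdot 1113^{2}\right) - -393956} = \sqrt{\left(1813 + 2 \cdot 1238769\right) + \left(-410020 + 803976\right)} = \sqrt{\left(1813 + 2477538\right) + 393956} = \sqrt{2479351 + 393956} = \sqrt{2873307}$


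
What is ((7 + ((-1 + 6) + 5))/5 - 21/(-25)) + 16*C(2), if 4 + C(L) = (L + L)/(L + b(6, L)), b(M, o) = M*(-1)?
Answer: -1894/25 ≈ -75.760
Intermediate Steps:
b(M, o) = -M
C(L) = -4 + 2*L/(-6 + L) (C(L) = -4 + (L + L)/(L - 1*6) = -4 + (2*L)/(L - 6) = -4 + (2*L)/(-6 + L) = -4 + 2*L/(-6 + L))
((7 + ((-1 + 6) + 5))/5 - 21/(-25)) + 16*C(2) = ((7 + ((-1 + 6) + 5))/5 - 21/(-25)) + 16*(2*(12 - 1*2)/(-6 + 2)) = ((7 + (5 + 5))*(⅕) - 21*(-1/25)) + 16*(2*(12 - 2)/(-4)) = ((7 + 10)*(⅕) + 21/25) + 16*(2*(-¼)*10) = (17*(⅕) + 21/25) + 16*(-5) = (17/5 + 21/25) - 80 = 106/25 - 80 = -1894/25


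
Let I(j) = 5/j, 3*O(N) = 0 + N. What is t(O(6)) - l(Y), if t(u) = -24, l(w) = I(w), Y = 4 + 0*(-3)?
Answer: -101/4 ≈ -25.250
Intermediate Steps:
O(N) = N/3 (O(N) = (0 + N)/3 = N/3)
Y = 4 (Y = 4 + 0 = 4)
l(w) = 5/w
t(O(6)) - l(Y) = -24 - 5/4 = -101/4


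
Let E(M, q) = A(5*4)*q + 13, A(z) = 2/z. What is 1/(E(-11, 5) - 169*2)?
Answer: -2/649 ≈ -0.0030817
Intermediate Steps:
E(M, q) = 13 + q/10 (E(M, q) = (2/((5*4)))*q + 13 = (2/20)*q + 13 = (2*(1/20))*q + 13 = q/10 + 13 = 13 + q/10)
1/(E(-11, 5) - 169*2) = 1/((13 + (⅒)*5) - 169*2) = 1/((13 + ½) - 338) = 1/(27/2 - 338) = 1/(-649/2) = -2/649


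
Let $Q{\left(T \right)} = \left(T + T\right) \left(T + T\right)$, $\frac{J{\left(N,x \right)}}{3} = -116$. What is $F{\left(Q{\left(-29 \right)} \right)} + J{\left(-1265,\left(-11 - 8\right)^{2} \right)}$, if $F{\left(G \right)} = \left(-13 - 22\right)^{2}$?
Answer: $877$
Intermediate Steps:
$J{\left(N,x \right)} = -348$ ($J{\left(N,x \right)} = 3 \left(-116\right) = -348$)
$Q{\left(T \right)} = 4 T^{2}$ ($Q{\left(T \right)} = 2 T 2 T = 4 T^{2}$)
$F{\left(G \right)} = 1225$ ($F{\left(G \right)} = \left(-35\right)^{2} = 1225$)
$F{\left(Q{\left(-29 \right)} \right)} + J{\left(-1265,\left(-11 - 8\right)^{2} \right)} = 1225 - 348 = 877$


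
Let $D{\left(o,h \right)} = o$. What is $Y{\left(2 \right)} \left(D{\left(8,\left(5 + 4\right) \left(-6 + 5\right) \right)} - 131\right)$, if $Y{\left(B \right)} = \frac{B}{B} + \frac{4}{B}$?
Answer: $-369$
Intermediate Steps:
$Y{\left(B \right)} = 1 + \frac{4}{B}$
$Y{\left(2 \right)} \left(D{\left(8,\left(5 + 4\right) \left(-6 + 5\right) \right)} - 131\right) = \frac{4 + 2}{2} \left(8 - 131\right) = \frac{1}{2} \cdot 6 \left(-123\right) = 3 \left(-123\right) = -369$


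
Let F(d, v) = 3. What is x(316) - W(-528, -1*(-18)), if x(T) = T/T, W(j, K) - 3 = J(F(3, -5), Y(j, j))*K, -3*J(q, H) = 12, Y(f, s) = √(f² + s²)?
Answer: 70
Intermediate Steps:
J(q, H) = -4 (J(q, H) = -⅓*12 = -4)
W(j, K) = 3 - 4*K
x(T) = 1
x(316) - W(-528, -1*(-18)) = 1 - (3 - (-4)*(-18)) = 1 - (3 - 4*18) = 1 - (3 - 72) = 1 - 1*(-69) = 1 + 69 = 70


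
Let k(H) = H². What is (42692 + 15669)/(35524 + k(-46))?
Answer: 58361/37640 ≈ 1.5505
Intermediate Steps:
(42692 + 15669)/(35524 + k(-46)) = (42692 + 15669)/(35524 + (-46)²) = 58361/(35524 + 2116) = 58361/37640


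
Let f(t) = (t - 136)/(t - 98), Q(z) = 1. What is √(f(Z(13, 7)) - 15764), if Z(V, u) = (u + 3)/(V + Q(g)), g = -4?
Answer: I*√7310083497/681 ≈ 125.55*I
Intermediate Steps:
Z(V, u) = (3 + u)/(1 + V) (Z(V, u) = (u + 3)/(V + 1) = (3 + u)/(1 + V))
f(t) = (-136 + t)/(-98 + t)
√(f(Z(13, 7)) - 15764) = √((-136 + (3 + 7)/(1 + 13))/(-98 + (3 + 7)/(1 + 13)) - 15764) = √((-136 + 10/14)/(-98 + 10/14) - 15764) = √((-136 + (1/14)*10)/(-98 + (1/14)*10) - 15764) = √((-136 + 5/7)/(-98 + 5/7) - 15764) = √(-947/7/(-681/7) - 15764) = √(-7/681*(-947/7) - 15764) = √(947/681 - 15764) = √(-10734337/681) = I*√7310083497/681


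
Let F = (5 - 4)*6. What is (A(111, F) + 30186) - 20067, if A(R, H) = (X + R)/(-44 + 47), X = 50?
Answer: 30518/3 ≈ 10173.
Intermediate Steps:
F = 6 (F = 1*6 = 6)
A(R, H) = 50/3 + R/3 (A(R, H) = (50 + R)/(-44 + 47) = (50 + R)/3 = (50 + R)*(1/3) = 50/3 + R/3)
(A(111, F) + 30186) - 20067 = ((50/3 + (1/3)*111) + 30186) - 20067 = ((50/3 + 37) + 30186) - 20067 = (161/3 + 30186) - 20067 = 90719/3 - 20067 = 30518/3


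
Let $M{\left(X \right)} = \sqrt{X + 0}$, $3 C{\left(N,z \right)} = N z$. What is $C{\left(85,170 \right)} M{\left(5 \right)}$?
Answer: $\frac{14450 \sqrt{5}}{3} \approx 10770.0$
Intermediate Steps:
$C{\left(N,z \right)} = \frac{N z}{3}$
$M{\left(X \right)} = \sqrt{X}$
$C{\left(85,170 \right)} M{\left(5 \right)} = \frac{1}{3} \cdot 85 \cdot 170 \sqrt{5} = \frac{14450 \sqrt{5}}{3}$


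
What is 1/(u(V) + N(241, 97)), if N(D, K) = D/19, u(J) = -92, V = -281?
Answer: -19/1507 ≈ -0.012608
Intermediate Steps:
N(D, K) = D/19 (N(D, K) = D*(1/19) = D/19)
1/(u(V) + N(241, 97)) = 1/(-92 + (1/19)*241) = 1/(-92 + 241/19) = 1/(-1507/19) = -19/1507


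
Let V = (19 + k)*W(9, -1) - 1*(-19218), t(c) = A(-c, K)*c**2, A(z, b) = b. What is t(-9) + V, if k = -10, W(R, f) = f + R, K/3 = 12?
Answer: 22206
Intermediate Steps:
K = 36 (K = 3*12 = 36)
W(R, f) = R + f
t(c) = 36*c**2
V = 19290 (V = (19 - 10)*(9 - 1) - 1*(-19218) = 9*8 + 19218 = 72 + 19218 = 19290)
t(-9) + V = 36*(-9)**2 + 19290 = 36*81 + 19290 = 2916 + 19290 = 22206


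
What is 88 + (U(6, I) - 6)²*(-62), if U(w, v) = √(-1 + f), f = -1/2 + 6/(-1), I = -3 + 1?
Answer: -1679 + 372*I*√30 ≈ -1679.0 + 2037.5*I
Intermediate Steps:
I = -2
f = -13/2 (f = -1*½ + 6*(-1) = -½ - 6 = -13/2 ≈ -6.5000)
U(w, v) = I*√30/2 (U(w, v) = √(-1 - 13/2) = √(-15/2) = I*√30/2)
88 + (U(6, I) - 6)²*(-62) = 88 + (I*√30/2 - 6)²*(-62) = 88 + (-6 + I*√30/2)²*(-62) = 88 - 62*(-6 + I*√30/2)²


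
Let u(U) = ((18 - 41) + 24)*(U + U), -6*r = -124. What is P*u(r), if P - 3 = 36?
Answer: 1612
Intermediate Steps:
r = 62/3 (r = -⅙*(-124) = 62/3 ≈ 20.667)
P = 39 (P = 3 + 36 = 39)
u(U) = 2*U (u(U) = (-23 + 24)*(2*U) = 1*(2*U) = 2*U)
P*u(r) = 39*(2*(62/3)) = 39*(124/3) = 1612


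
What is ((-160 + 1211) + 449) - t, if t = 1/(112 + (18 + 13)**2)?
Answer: 1609499/1073 ≈ 1500.0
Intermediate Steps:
t = 1/1073 (t = 1/(112 + 31**2) = 1/(112 + 961) = 1/1073 ≈ 0.00093197)
((-160 + 1211) + 449) - t = ((-160 + 1211) + 449) - 1*1/1073 = (1051 + 449) - 1/1073 = 1500 - 1/1073 = 1609499/1073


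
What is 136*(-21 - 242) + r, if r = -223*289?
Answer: -100215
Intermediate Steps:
r = -64447
136*(-21 - 242) + r = 136*(-21 - 242) - 64447 = 136*(-263) - 64447 = -35768 - 64447 = -100215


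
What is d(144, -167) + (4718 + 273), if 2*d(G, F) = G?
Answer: 5063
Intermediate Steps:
d(G, F) = G/2
d(144, -167) + (4718 + 273) = (1/2)*144 + (4718 + 273) = 72 + 4991 = 5063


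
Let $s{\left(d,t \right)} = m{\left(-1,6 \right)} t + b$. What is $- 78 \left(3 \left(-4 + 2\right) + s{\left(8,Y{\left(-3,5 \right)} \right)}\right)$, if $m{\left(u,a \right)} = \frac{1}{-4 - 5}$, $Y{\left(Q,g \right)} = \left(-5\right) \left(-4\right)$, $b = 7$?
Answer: $\frac{286}{3} \approx 95.333$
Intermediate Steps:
$Y{\left(Q,g \right)} = 20$
$m{\left(u,a \right)} = - \frac{1}{9}$ ($m{\left(u,a \right)} = \frac{1}{-9} = - \frac{1}{9}$)
$s{\left(d,t \right)} = 7 - \frac{t}{9}$ ($s{\left(d,t \right)} = - \frac{t}{9} + 7 = 7 - \frac{t}{9}$)
$- 78 \left(3 \left(-4 + 2\right) + s{\left(8,Y{\left(-3,5 \right)} \right)}\right) = - 78 \left(3 \left(-4 + 2\right) + \left(7 - \frac{20}{9}\right)\right) = - 78 \left(3 \left(-2\right) + \left(7 - \frac{20}{9}\right)\right) = - 78 \left(-6 + \frac{43}{9}\right) = \left(-78\right) \left(- \frac{11}{9}\right) = \frac{286}{3}$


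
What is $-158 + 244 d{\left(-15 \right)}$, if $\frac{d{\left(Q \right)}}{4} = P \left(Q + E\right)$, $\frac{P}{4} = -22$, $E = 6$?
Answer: $772834$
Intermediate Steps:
$P = -88$ ($P = 4 \left(-22\right) = -88$)
$d{\left(Q \right)} = -2112 - 352 Q$ ($d{\left(Q \right)} = 4 \left(- 88 \left(Q + 6\right)\right) = 4 \left(- 88 \left(6 + Q\right)\right) = 4 \left(-528 - 88 Q\right) = -2112 - 352 Q$)
$-158 + 244 d{\left(-15 \right)} = -158 + 244 \left(-2112 - -5280\right) = -158 + 244 \left(-2112 + 5280\right) = -158 + 244 \cdot 3168 = -158 + 772992 = 772834$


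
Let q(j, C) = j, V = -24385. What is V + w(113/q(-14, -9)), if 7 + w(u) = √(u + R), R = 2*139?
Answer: -24392 + √52906/14 ≈ -24376.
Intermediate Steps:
R = 278
w(u) = -7 + √(278 + u) (w(u) = -7 + √(u + 278) = -7 + √(278 + u))
V + w(113/q(-14, -9)) = -24385 + (-7 + √(278 + 113/(-14))) = -24385 + (-7 + √(278 + 113*(-1/14))) = -24385 + (-7 + √(278 - 113/14)) = -24385 + (-7 + √(3779/14)) = -24385 + (-7 + √52906/14) = -24392 + √52906/14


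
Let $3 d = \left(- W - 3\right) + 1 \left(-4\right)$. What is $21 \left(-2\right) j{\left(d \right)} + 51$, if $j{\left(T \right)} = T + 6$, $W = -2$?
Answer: $-131$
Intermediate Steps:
$d = - \frac{5}{3}$ ($d = \frac{\left(\left(-1\right) \left(-2\right) - 3\right) + 1 \left(-4\right)}{3} = \frac{\left(2 - 3\right) - 4}{3} = \frac{-1 - 4}{3} = \frac{1}{3} \left(-5\right) = - \frac{5}{3} \approx -1.6667$)
$j{\left(T \right)} = 6 + T$
$21 \left(-2\right) j{\left(d \right)} + 51 = 21 \left(-2\right) \left(6 - \frac{5}{3}\right) + 51 = \left(-42\right) \frac{13}{3} + 51 = -182 + 51 = -131$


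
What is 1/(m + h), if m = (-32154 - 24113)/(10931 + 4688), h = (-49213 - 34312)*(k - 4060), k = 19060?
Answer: -15619/19568654681267 ≈ -7.9816e-10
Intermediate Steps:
h = -1252875000 (h = (-49213 - 34312)*(19060 - 4060) = -83525*15000 = -1252875000)
m = -56267/15619 ≈ -3.6025
1/(m + h) = 1/(-56267/15619 - 1252875000) = 1/(-19568654681267/15619) = -15619/19568654681267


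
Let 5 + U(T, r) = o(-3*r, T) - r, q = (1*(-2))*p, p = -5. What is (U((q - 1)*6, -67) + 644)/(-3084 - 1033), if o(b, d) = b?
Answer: -907/4117 ≈ -0.22031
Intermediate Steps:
q = 10 (q = (1*(-2))*(-5) = -2*(-5) = 10)
U(T, r) = -5 - 4*r (U(T, r) = -5 + (-3*r - r) = -5 - 4*r)
(U((q - 1)*6, -67) + 644)/(-3084 - 1033) = ((-5 - 4*(-67)) + 644)/(-3084 - 1033) = ((-5 + 268) + 644)/(-4117) = (263 + 644)*(-1/4117) = 907*(-1/4117) = -907/4117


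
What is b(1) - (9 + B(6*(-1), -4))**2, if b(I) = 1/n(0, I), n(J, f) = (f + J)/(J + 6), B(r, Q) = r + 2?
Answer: -19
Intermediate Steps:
B(r, Q) = 2 + r
n(J, f) = (J + f)/(6 + J)
b(I) = 6/I (b(I) = 1/((0 + I)/(6 + 0)) = 1/(I/6) = 6/I)
b(1) - (9 + B(6*(-1), -4))**2 = 6/1 - (9 + (2 + 6*(-1)))**2 = 6*1 - (9 + (2 - 6))**2 = 6 - (9 - 4)**2 = 6 - 1*5**2 = 6 - 1*25 = 6 - 25 = -19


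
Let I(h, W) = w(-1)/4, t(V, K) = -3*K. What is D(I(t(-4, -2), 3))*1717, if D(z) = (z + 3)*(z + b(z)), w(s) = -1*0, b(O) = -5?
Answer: -25755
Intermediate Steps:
w(s) = 0
I(h, W) = 0 (I(h, W) = 0/4 = 0*(¼) = 0)
D(z) = (-5 + z)*(3 + z) (D(z) = (z + 3)*(z - 5) = (3 + z)*(-5 + z) = (-5 + z)*(3 + z))
D(I(t(-4, -2), 3))*1717 = (-15 + 0² - 2*0)*1717 = (-15 + 0 + 0)*1717 = -15*1717 = -25755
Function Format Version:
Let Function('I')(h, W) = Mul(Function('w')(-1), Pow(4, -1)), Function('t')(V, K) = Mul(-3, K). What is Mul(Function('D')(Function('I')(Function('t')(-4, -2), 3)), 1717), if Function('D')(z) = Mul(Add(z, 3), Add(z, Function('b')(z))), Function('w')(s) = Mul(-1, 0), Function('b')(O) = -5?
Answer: -25755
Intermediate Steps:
Function('w')(s) = 0
Function('I')(h, W) = 0 (Function('I')(h, W) = Mul(0, Pow(4, -1)) = Mul(0, Rational(1, 4)) = 0)
Function('D')(z) = Mul(Add(-5, z), Add(3, z)) (Function('D')(z) = Mul(Add(z, 3), Add(z, -5)) = Mul(Add(3, z), Add(-5, z)) = Mul(Add(-5, z), Add(3, z)))
Mul(Function('D')(Function('I')(Function('t')(-4, -2), 3)), 1717) = Mul(Add(-15, Pow(0, 2), Mul(-2, 0)), 1717) = Mul(Add(-15, 0, 0), 1717) = Mul(-15, 1717) = -25755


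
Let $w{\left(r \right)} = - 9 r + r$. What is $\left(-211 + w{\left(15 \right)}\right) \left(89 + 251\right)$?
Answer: $-112540$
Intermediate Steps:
$w{\left(r \right)} = - 8 r$
$\left(-211 + w{\left(15 \right)}\right) \left(89 + 251\right) = \left(-211 - 120\right) \left(89 + 251\right) = \left(-211 - 120\right) 340 = \left(-331\right) 340 = -112540$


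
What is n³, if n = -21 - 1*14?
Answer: -42875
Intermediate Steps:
n = -35 (n = -21 - 14 = -35)
n³ = (-35)³ = -42875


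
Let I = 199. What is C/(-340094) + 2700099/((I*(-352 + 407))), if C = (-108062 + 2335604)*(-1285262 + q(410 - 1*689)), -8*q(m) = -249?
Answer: 125341687049457189/14889315320 ≈ 8.4182e+6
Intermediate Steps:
q(m) = 249/8 (q(m) = -1/8*(-249) = 249/8)
C = -11451623015037/4 (C = (-108062 + 2335604)*(-1285262 + 249/8) = 2227542*(-10281847/8) = -11451623015037/4 ≈ -2.8629e+12)
C/(-340094) + 2700099/((I*(-352 + 407))) = -11451623015037/4/(-340094) + 2700099/((199*(-352 + 407))) = -11451623015037/4*(-1/340094) + 2700099/((199*55)) = 11451623015037/1360376 + 2700099/10945 = 125341687049457189/14889315320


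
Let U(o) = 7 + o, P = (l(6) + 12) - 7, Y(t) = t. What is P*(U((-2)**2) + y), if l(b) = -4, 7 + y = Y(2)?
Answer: 6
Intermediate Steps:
y = -5 (y = -7 + 2 = -5)
P = 1 (P = (-4 + 12) - 7 = 8 - 7 = 1)
P*(U((-2)**2) + y) = 1*((7 + (-2)**2) - 5) = 1*((7 + 4) - 5) = 1*(11 - 5) = 1*6 = 6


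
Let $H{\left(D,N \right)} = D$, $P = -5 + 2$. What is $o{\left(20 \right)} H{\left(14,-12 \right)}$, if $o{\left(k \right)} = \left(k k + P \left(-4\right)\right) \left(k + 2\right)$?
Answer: $126896$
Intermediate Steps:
$P = -3$
$o{\left(k \right)} = \left(2 + k\right) \left(12 + k^{2}\right)$ ($o{\left(k \right)} = \left(k k - -12\right) \left(k + 2\right) = \left(k^{2} + 12\right) \left(2 + k\right) = \left(12 + k^{2}\right) \left(2 + k\right) = \left(2 + k\right) \left(12 + k^{2}\right)$)
$o{\left(20 \right)} H{\left(14,-12 \right)} = \left(24 + 20^{3} + 2 \cdot 20^{2} + 12 \cdot 20\right) 14 = \left(24 + 8000 + 2 \cdot 400 + 240\right) 14 = \left(24 + 8000 + 800 + 240\right) 14 = 9064 \cdot 14 = 126896$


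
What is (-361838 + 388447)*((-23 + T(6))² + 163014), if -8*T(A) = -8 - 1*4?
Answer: 17399758145/4 ≈ 4.3499e+9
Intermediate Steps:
T(A) = 3/2 (T(A) = -(-8 - 1*4)/8 = -(-8 - 4)/8 = -⅛*(-12) = 3/2)
(-361838 + 388447)*((-23 + T(6))² + 163014) = (-361838 + 388447)*((-23 + 3/2)² + 163014) = 26609*((-43/2)² + 163014) = 26609*(1849/4 + 163014) = 26609*(653905/4) = 17399758145/4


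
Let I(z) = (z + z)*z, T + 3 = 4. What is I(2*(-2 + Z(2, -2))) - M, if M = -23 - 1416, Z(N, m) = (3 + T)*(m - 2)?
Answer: 4031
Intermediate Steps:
T = 1 (T = -3 + 4 = 1)
Z(N, m) = -8 + 4*m (Z(N, m) = (3 + 1)*(m - 2) = 4*(-2 + m) = -8 + 4*m)
I(z) = 2*z**2 (I(z) = (2*z)*z = 2*z**2)
M = -1439
I(2*(-2 + Z(2, -2))) - M = 2*(2*(-2 + (-8 + 4*(-2))))**2 - 1*(-1439) = 2*(2*(-2 + (-8 - 8)))**2 + 1439 = 2*(2*(-2 - 16))**2 + 1439 = 2*(2*(-18))**2 + 1439 = 2*(-36)**2 + 1439 = 2*1296 + 1439 = 2592 + 1439 = 4031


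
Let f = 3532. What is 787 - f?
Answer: -2745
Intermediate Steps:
787 - f = 787 - 1*3532 = 787 - 3532 = -2745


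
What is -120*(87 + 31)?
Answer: -14160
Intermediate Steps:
-120*(87 + 31) = -120*118 = -14160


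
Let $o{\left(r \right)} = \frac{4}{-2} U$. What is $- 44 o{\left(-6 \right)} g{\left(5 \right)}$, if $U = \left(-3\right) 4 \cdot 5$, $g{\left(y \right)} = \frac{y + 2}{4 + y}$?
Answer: $- \frac{12320}{3} \approx -4106.7$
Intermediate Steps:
$g{\left(y \right)} = \frac{2 + y}{4 + y}$
$U = -60$ ($U = \left(-12\right) 5 = -60$)
$o{\left(r \right)} = 120$ ($o{\left(r \right)} = \frac{4}{-2} \left(-60\right) = 4 \left(- \frac{1}{2}\right) \left(-60\right) = \left(-2\right) \left(-60\right) = 120$)
$- 44 o{\left(-6 \right)} g{\left(5 \right)} = \left(-44\right) 120 \frac{2 + 5}{4 + 5} = - 5280 \cdot \frac{1}{9} \cdot 7 = \left(-5280\right) \frac{7}{9} = - \frac{12320}{3}$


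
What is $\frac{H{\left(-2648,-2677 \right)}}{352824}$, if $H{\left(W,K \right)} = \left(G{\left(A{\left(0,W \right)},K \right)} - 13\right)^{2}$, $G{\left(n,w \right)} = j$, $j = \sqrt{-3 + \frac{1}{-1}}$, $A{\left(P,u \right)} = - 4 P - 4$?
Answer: $\frac{55}{117608} - \frac{13 i}{88206} \approx 0.00046766 - 0.00014738 i$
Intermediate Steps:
$A{\left(P,u \right)} = -4 - 4 P$
$j = 2 i$ ($j = \sqrt{-3 - 1} = \sqrt{-4} = 2 i \approx 2.0 i$)
$G{\left(n,w \right)} = 2 i$
$H{\left(W,K \right)} = \left(-13 + 2 i\right)^{2}$ ($H{\left(W,K \right)} = \left(2 i - 13\right)^{2} = \left(-13 + 2 i\right)^{2}$)
$\frac{H{\left(-2648,-2677 \right)}}{352824} = \frac{165 - 52 i}{352824} = \left(165 - 52 i\right) \frac{1}{352824} = \frac{55}{117608} - \frac{13 i}{88206}$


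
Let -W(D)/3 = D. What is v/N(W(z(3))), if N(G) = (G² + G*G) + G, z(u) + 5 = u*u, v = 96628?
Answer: 24157/69 ≈ 350.10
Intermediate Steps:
z(u) = -5 + u² (z(u) = -5 + u*u = -5 + u²)
W(D) = -3*D
N(G) = G + 2*G² (N(G) = (G² + G²) + G = 2*G² + G = G + 2*G²)
v/N(W(z(3))) = 96628/(((-3*(-5 + 3²))*(1 + 2*(-3*(-5 + 3²))))) = 96628/(((-3*(-5 + 9))*(1 + 2*(-3*(-5 + 9))))) = 96628/(((-3*4)*(1 + 2*(-3*4)))) = 96628/((-12*(1 + 2*(-12)))) = 96628/((-12*(1 - 24))) = 96628/((-12*(-23))) = 96628/276 = 96628*(1/276) = 24157/69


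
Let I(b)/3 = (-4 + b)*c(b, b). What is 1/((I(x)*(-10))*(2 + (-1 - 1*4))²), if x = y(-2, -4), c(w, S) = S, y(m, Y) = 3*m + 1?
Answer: -1/12150 ≈ -8.2304e-5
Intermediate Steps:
y(m, Y) = 1 + 3*m
x = -5 (x = 1 + 3*(-2) = 1 - 6 = -5)
I(b) = 3*b*(-4 + b) (I(b) = 3*((-4 + b)*b) = 3*(b*(-4 + b)) = 3*b*(-4 + b))
1/((I(x)*(-10))*(2 + (-1 - 1*4))²) = 1/(((3*(-5)*(-4 - 5))*(-10))*(2 + (-1 - 1*4))²) = 1/(((3*(-5)*(-9))*(-10))*(2 + (-1 - 4))²) = 1/((135*(-10))*(2 - 5)²) = 1/(-1350*(-3)²) = 1/(-1350*9) = 1/(-12150) = -1/12150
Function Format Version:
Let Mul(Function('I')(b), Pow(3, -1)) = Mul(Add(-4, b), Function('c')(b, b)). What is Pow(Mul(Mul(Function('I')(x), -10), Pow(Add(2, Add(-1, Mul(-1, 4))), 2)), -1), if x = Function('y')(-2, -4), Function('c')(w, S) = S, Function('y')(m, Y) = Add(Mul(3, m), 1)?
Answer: Rational(-1, 12150) ≈ -8.2304e-5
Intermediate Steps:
Function('y')(m, Y) = Add(1, Mul(3, m))
x = -5 (x = Add(1, Mul(3, -2)) = Add(1, -6) = -5)
Function('I')(b) = Mul(3, b, Add(-4, b)) (Function('I')(b) = Mul(3, Mul(Add(-4, b), b)) = Mul(3, Mul(b, Add(-4, b))) = Mul(3, b, Add(-4, b)))
Pow(Mul(Mul(Function('I')(x), -10), Pow(Add(2, Add(-1, Mul(-1, 4))), 2)), -1) = Pow(Mul(Mul(Mul(3, -5, Add(-4, -5)), -10), Pow(Add(2, Add(-1, Mul(-1, 4))), 2)), -1) = Pow(Mul(Mul(Mul(3, -5, -9), -10), Pow(Add(2, Add(-1, -4)), 2)), -1) = Pow(Mul(Mul(135, -10), Pow(Add(2, -5), 2)), -1) = Pow(Mul(-1350, Pow(-3, 2)), -1) = Pow(Mul(-1350, 9), -1) = Pow(-12150, -1) = Rational(-1, 12150)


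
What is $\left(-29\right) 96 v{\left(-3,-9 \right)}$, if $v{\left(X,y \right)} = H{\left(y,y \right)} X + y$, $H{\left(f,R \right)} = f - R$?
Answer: $25056$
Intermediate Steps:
$v{\left(X,y \right)} = y$ ($v{\left(X,y \right)} = \left(y - y\right) X + y = 0 X + y = 0 + y = y$)
$\left(-29\right) 96 v{\left(-3,-9 \right)} = \left(-29\right) 96 \left(-9\right) = \left(-2784\right) \left(-9\right) = 25056$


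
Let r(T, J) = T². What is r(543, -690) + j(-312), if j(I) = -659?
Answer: 294190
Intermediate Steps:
r(543, -690) + j(-312) = 543² - 659 = 294849 - 659 = 294190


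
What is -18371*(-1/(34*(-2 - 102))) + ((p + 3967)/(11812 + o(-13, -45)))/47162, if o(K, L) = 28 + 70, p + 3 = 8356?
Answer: -515946824065/99308457456 ≈ -5.1954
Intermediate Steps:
p = 8353 (p = -3 + 8356 = 8353)
o(K, L) = 98
-18371*(-1/(34*(-2 - 102))) + ((p + 3967)/(11812 + o(-13, -45)))/47162 = -18371*(-1/(34*(-2 - 102))) + ((8353 + 3967)/(11812 + 98))/47162 = -18371/((-104*(-34))) + (12320/11910)*(1/47162) = -18371/3536 + (12320*(1/11910))*(1/47162) = -18371*1/3536 + (1232/1191)*(1/47162) = -18371/3536 + 616/28084971 = -515946824065/99308457456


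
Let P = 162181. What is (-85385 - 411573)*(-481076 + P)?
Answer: 158477421410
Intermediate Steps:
(-85385 - 411573)*(-481076 + P) = (-85385 - 411573)*(-481076 + 162181) = -496958*(-318895) = 158477421410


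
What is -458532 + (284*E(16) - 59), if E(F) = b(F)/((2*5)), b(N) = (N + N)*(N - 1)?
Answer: -444959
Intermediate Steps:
b(N) = 2*N*(-1 + N) (b(N) = (2*N)*(-1 + N) = 2*N*(-1 + N))
E(F) = F*(-1 + F)/5 (E(F) = (2*F*(-1 + F))/((2*5)) = (2*F*(-1 + F))/10 = (2*F*(-1 + F))*(1/10) = F*(-1 + F)/5)
-458532 + (284*E(16) - 59) = -458532 + (284*((1/5)*16*(-1 + 16)) - 59) = -458532 + (284*((1/5)*16*15) - 59) = -458532 + (284*48 - 59) = -458532 + (13632 - 59) = -458532 + 13573 = -444959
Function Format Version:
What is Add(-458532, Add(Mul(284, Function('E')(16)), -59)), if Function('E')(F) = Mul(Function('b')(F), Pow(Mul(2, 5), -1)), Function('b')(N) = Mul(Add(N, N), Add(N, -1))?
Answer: -444959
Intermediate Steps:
Function('b')(N) = Mul(2, N, Add(-1, N)) (Function('b')(N) = Mul(Mul(2, N), Add(-1, N)) = Mul(2, N, Add(-1, N)))
Function('E')(F) = Mul(Rational(1, 5), F, Add(-1, F)) (Function('E')(F) = Mul(Mul(2, F, Add(-1, F)), Pow(Mul(2, 5), -1)) = Mul(Mul(2, F, Add(-1, F)), Pow(10, -1)) = Mul(Mul(2, F, Add(-1, F)), Rational(1, 10)) = Mul(Rational(1, 5), F, Add(-1, F)))
Add(-458532, Add(Mul(284, Function('E')(16)), -59)) = Add(-458532, Add(Mul(284, Mul(Rational(1, 5), 16, Add(-1, 16))), -59)) = Add(-458532, Add(Mul(284, Mul(Rational(1, 5), 16, 15)), -59)) = Add(-458532, Add(Mul(284, 48), -59)) = Add(-458532, Add(13632, -59)) = Add(-458532, 13573) = -444959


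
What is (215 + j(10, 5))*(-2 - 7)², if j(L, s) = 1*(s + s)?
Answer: 18225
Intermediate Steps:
j(L, s) = 2*s (j(L, s) = 1*(2*s) = 2*s)
(215 + j(10, 5))*(-2 - 7)² = (215 + 2*5)*(-2 - 7)² = (215 + 10)*(-9)² = 225*81 = 18225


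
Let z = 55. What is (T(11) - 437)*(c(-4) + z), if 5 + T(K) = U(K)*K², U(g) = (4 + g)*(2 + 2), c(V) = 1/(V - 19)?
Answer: 8617952/23 ≈ 3.7469e+5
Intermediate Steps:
c(V) = 1/(-19 + V)
U(g) = 16 + 4*g (U(g) = (4 + g)*4 = 16 + 4*g)
T(K) = -5 + K²*(16 + 4*K) (T(K) = -5 + (16 + 4*K)*K² = -5 + K²*(16 + 4*K))
(T(11) - 437)*(c(-4) + z) = ((-5 + 4*11²*(4 + 11)) - 437)*(1/(-19 - 4) + 55) = ((-5 + 4*121*15) - 437)*(1/(-23) + 55) = ((-5 + 7260) - 437)*(-1/23 + 55) = (7255 - 437)*(1264/23) = 6818*(1264/23) = 8617952/23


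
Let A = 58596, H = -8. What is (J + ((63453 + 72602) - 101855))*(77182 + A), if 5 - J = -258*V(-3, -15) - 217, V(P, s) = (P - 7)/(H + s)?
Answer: 107846564508/23 ≈ 4.6890e+9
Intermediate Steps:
V(P, s) = (-7 + P)/(-8 + s) (V(P, s) = (P - 7)/(-8 + s) = (-7 + P)/(-8 + s))
J = 7686/23 (J = 5 - (-258*(-7 - 3)/(-8 - 15) - 217) = 5 - (-258*(-10)/(-23) - 217) = 5 - (-(-258)*(-10)/23 - 217) = 5 - (-258*10/23 - 217) = 5 - (-2580/23 - 217) = 5 - 1*(-7571/23) = 5 + 7571/23 = 7686/23 ≈ 334.17)
(J + ((63453 + 72602) - 101855))*(77182 + A) = (7686/23 + ((63453 + 72602) - 101855))*(77182 + 58596) = (7686/23 + (136055 - 101855))*135778 = (7686/23 + 34200)*135778 = (794286/23)*135778 = 107846564508/23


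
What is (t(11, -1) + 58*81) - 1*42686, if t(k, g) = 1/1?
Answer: -37987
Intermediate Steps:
t(k, g) = 1
(t(11, -1) + 58*81) - 1*42686 = (1 + 58*81) - 1*42686 = (1 + 4698) - 42686 = 4699 - 42686 = -37987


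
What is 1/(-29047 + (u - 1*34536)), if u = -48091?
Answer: -1/111674 ≈ -8.9546e-6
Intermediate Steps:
1/(-29047 + (u - 1*34536)) = 1/(-29047 + (-48091 - 1*34536)) = 1/(-29047 + (-48091 - 34536)) = 1/(-29047 - 82627) = 1/(-111674) = -1/111674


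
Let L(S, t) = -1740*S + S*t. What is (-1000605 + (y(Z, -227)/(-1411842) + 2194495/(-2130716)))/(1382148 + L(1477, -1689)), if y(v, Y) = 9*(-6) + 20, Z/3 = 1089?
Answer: 1505028709427391503/5538888914690528460 ≈ 0.27172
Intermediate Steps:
Z = 3267 (Z = 3*1089 = 3267)
y(v, Y) = -34 (y(v, Y) = -54 + 20 = -34)
(-1000605 + (y(Z, -227)/(-1411842) + 2194495/(-2130716)))/(1382148 + L(1477, -1689)) = (-1000605 + (-34/(-1411842) + 2194495/(-2130716)))/(1382148 + 1477*(-1740 - 1689)) = (-1000605 + (-34*(-1/1411842) + 2194495*(-1/2130716)))/(1382148 + 1477*(-3429)) = (-1000605 + (17/705921 - 2194495/2130716))/(1382148 - 5064633) = (-1000605 - 1549103882723/1504117169436)/(-3682485) = -1505028709427391503/1504117169436*(-1/3682485) = 1505028709427391503/5538888914690528460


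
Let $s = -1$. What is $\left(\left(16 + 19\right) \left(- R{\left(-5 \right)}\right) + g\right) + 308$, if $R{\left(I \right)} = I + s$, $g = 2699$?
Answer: $3217$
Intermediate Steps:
$R{\left(I \right)} = -1 + I$ ($R{\left(I \right)} = I - 1 = -1 + I$)
$\left(\left(16 + 19\right) \left(- R{\left(-5 \right)}\right) + g\right) + 308 = \left(\left(16 + 19\right) \left(- (-1 - 5)\right) + 2699\right) + 308 = \left(35 \left(\left(-1\right) \left(-6\right)\right) + 2699\right) + 308 = \left(35 \cdot 6 + 2699\right) + 308 = \left(210 + 2699\right) + 308 = 2909 + 308 = 3217$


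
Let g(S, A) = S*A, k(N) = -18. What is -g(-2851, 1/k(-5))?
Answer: -2851/18 ≈ -158.39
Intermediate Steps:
g(S, A) = A*S
-g(-2851, 1/k(-5)) = -(-2851)/(-18) = -(-1)*(-2851)/18 = -1*2851/18 = -2851/18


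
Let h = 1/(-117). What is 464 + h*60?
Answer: 18076/39 ≈ 463.49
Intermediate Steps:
h = -1/117 ≈ -0.0085470
464 + h*60 = 464 - 1/117*60 = 464 - 20/39 = 18076/39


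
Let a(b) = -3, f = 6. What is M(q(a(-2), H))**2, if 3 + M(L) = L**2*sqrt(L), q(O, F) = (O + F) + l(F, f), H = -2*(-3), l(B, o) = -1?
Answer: 41 - 24*sqrt(2) ≈ 7.0589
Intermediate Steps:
H = 6
q(O, F) = -1 + F + O (q(O, F) = (O + F) - 1 = (F + O) - 1 = -1 + F + O)
M(L) = -3 + L**(5/2) (M(L) = -3 + L**2*sqrt(L) = -3 + L**(5/2))
M(q(a(-2), H))**2 = (-3 + (-1 + 6 - 3)**(5/2))**2 = (-3 + 2**(5/2))**2 = (-3 + 4*sqrt(2))**2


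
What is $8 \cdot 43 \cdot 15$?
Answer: $5160$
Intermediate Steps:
$8 \cdot 43 \cdot 15 = 344 \cdot 15 = 5160$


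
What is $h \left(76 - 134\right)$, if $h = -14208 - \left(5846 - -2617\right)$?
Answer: $1314918$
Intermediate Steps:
$h = -22671$ ($h = -14208 - \left(5846 + 2617\right) = -14208 - 8463 = -22671$)
$h \left(76 - 134\right) = - 22671 \left(76 - 134\right) = \left(-22671\right) \left(-58\right) = 1314918$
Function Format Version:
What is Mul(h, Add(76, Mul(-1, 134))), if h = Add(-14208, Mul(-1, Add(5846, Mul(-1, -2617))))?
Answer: 1314918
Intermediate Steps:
h = -22671 (h = Add(-14208, Mul(-1, Add(5846, 2617))) = Add(-14208, Mul(-1, 8463)) = Add(-14208, -8463) = -22671)
Mul(h, Add(76, Mul(-1, 134))) = Mul(-22671, Add(76, Mul(-1, 134))) = Mul(-22671, Add(76, -134)) = Mul(-22671, -58) = 1314918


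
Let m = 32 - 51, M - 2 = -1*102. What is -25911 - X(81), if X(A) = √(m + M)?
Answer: -25911 - I*√119 ≈ -25911.0 - 10.909*I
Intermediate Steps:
M = -100 (M = 2 - 1*102 = 2 - 102 = -100)
m = -19
X(A) = I*√119 (X(A) = √(-19 - 100) = √(-119) = I*√119)
-25911 - X(81) = -25911 - I*√119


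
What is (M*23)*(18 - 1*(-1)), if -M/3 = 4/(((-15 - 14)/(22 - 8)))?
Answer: 73416/29 ≈ 2531.6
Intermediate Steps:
M = 168/29 (M = -12/((-15 - 14)/(22 - 8)) = -12/((-29/14)) = -12/((-29*1/14)) = -12/(-29/14) = -12*(-14)/29 = -3*(-56/29) = 168/29 ≈ 5.7931)
(M*23)*(18 - 1*(-1)) = ((168/29)*23)*(18 - 1*(-1)) = 3864*(18 + 1)/29 = (3864/29)*19 = 73416/29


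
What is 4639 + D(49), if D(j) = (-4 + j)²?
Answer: 6664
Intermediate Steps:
4639 + D(49) = 4639 + (-4 + 49)² = 4639 + 45² = 4639 + 2025 = 6664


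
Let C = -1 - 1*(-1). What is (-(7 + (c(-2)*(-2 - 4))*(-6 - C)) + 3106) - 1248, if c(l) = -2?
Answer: 1923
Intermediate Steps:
C = 0 (C = -1 + 1 = 0)
(-(7 + (c(-2)*(-2 - 4))*(-6 - C)) + 3106) - 1248 = (-(7 + (-2*(-2 - 4))*(-6 - 1*0)) + 3106) - 1248 = (-(7 + (-2*(-6))*(-6 + 0)) + 3106) - 1248 = (-(7 + 12*(-6)) + 3106) - 1248 = (-(7 - 72) + 3106) - 1248 = (-1*(-65) + 3106) - 1248 = (65 + 3106) - 1248 = 3171 - 1248 = 1923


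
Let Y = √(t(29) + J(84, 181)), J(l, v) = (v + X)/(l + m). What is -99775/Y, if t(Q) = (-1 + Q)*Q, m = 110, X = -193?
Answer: -99775*√7639526/78758 ≈ -3501.6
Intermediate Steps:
t(Q) = Q*(-1 + Q)
J(l, v) = (-193 + v)/(110 + l) (J(l, v) = (v - 193)/(l + 110) = (-193 + v)/(110 + l))
Y = √7639526/97 (Y = √(29*(-1 + 29) + (-193 + 181)/(110 + 84)) = √(29*28 - 12/194) = √(812 + (1/194)*(-12)) = √(812 - 6/97) = √(78758/97) = √7639526/97 ≈ 28.495)
-99775/Y = -99775*√7639526/78758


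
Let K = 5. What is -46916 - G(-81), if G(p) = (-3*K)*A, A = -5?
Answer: -46991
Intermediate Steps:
G(p) = 75 (G(p) = -3*5*(-5) = -15*(-5) = 75)
-46916 - G(-81) = -46916 - 1*75 = -46916 - 75 = -46991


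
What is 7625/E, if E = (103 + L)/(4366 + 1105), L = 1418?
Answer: 41716375/1521 ≈ 27427.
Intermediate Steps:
E = 1521/5471 (E = (103 + 1418)/(4366 + 1105) = 1521/5471 ≈ 0.27801)
7625/E = 7625/(1521/5471) = 7625*(5471/1521) = 41716375/1521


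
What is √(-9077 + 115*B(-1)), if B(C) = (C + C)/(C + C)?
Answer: I*√8962 ≈ 94.668*I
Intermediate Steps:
B(C) = 1 (B(C) = (2*C)/((2*C)) = (2*C)*(1/(2*C)) = 1)
√(-9077 + 115*B(-1)) = √(-9077 + 115*1) = √(-9077 + 115) = √(-8962) = I*√8962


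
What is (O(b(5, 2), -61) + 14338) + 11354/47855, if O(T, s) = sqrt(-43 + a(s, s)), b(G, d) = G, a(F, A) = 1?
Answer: 686156344/47855 + I*sqrt(42) ≈ 14338.0 + 6.4807*I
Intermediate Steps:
O(T, s) = I*sqrt(42) (O(T, s) = sqrt(-43 + 1) = sqrt(-42) = I*sqrt(42))
(O(b(5, 2), -61) + 14338) + 11354/47855 = (I*sqrt(42) + 14338) + 11354/47855 = (14338 + I*sqrt(42)) + 11354*(1/47855) = (14338 + I*sqrt(42)) + 11354/47855 = 686156344/47855 + I*sqrt(42)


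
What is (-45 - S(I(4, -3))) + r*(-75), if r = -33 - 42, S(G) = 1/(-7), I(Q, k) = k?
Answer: 39061/7 ≈ 5580.1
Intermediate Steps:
S(G) = -1/7
r = -75
(-45 - S(I(4, -3))) + r*(-75) = (-45 - 1*(-1/7)) - 75*(-75) = (-45 + 1/7) + 5625 = -314/7 + 5625 = 39061/7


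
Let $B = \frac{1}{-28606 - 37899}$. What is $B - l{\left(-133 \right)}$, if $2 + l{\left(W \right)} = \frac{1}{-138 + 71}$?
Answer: $\frac{8978108}{4455835} \approx 2.0149$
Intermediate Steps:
$l{\left(W \right)} = - \frac{135}{67}$ ($l{\left(W \right)} = -2 + \frac{1}{-138 + 71} = -2 + \frac{1}{-67} = -2 - \frac{1}{67} = - \frac{135}{67}$)
$B = - \frac{1}{66505}$ ($B = \frac{1}{-66505} = - \frac{1}{66505} \approx -1.5036 \cdot 10^{-5}$)
$B - l{\left(-133 \right)} = - \frac{1}{66505} - - \frac{135}{67} = - \frac{1}{66505} + \frac{135}{67} = \frac{8978108}{4455835}$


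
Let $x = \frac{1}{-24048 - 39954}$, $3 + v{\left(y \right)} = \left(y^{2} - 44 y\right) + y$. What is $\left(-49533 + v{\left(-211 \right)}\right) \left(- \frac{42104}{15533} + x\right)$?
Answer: $- \frac{5467659398489}{497071533} \approx -11000.0$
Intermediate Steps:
$v{\left(y \right)} = -3 + y^{2} - 43 y$ ($v{\left(y \right)} = -3 + \left(\left(y^{2} - 44 y\right) + y\right) = -3 + \left(y^{2} - 43 y\right) = -3 + y^{2} - 43 y$)
$x = - \frac{1}{64002}$ ($x = \frac{1}{-64002} = - \frac{1}{64002} \approx -1.5625 \cdot 10^{-5}$)
$\left(-49533 + v{\left(-211 \right)}\right) \left(- \frac{42104}{15533} + x\right) = \left(-49533 - \left(-9070 - 44521\right)\right) \left(- \frac{42104}{15533} - \frac{1}{64002}\right) = \left(-49533 + \left(-3 + 44521 + 9073\right)\right) \left(\left(-42104\right) \frac{1}{15533} - \frac{1}{64002}\right) = \left(-49533 + 53591\right) \left(- \frac{42104}{15533} - \frac{1}{64002}\right) = 4058 \left(- \frac{2694755741}{994143066}\right) = - \frac{5467659398489}{497071533}$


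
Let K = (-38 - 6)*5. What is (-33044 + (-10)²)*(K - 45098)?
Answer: 1492956192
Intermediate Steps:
K = -220 (K = -44*5 = -220)
(-33044 + (-10)²)*(K - 45098) = (-33044 + (-10)²)*(-220 - 45098) = (-33044 + 100)*(-45318) = -32944*(-45318) = 1492956192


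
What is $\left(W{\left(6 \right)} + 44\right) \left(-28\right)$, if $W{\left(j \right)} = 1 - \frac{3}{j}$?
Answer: $-1246$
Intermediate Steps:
$\left(W{\left(6 \right)} + 44\right) \left(-28\right) = \left(\frac{-3 + 6}{6} + 44\right) \left(-28\right) = \left(\frac{1}{6} \cdot 3 + 44\right) \left(-28\right) = \left(\frac{1}{2} + 44\right) \left(-28\right) = \frac{89}{2} \left(-28\right) = -1246$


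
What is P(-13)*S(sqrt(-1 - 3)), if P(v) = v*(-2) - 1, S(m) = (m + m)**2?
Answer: -400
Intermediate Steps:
S(m) = 4*m**2 (S(m) = (2*m)**2 = 4*m**2)
P(v) = -1 - 2*v (P(v) = -2*v - 1 = -1 - 2*v)
P(-13)*S(sqrt(-1 - 3)) = (-1 - 2*(-13))*(4*(sqrt(-1 - 3))**2) = (-1 + 26)*(4*(sqrt(-4))**2) = 25*(4*(2*I)**2) = 25*(4*(-4)) = 25*(-16) = -400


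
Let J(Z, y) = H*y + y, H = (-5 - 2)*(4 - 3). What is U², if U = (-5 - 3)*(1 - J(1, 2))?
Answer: 10816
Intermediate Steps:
H = -7 (H = -7*1 = -7)
J(Z, y) = -6*y (J(Z, y) = -7*y + y = -6*y)
U = -104 (U = (-5 - 3)*(1 - (-6)*2) = -8*(1 - 1*(-12)) = -8*(1 + 12) = -8*13 = -104)
U² = (-104)² = 10816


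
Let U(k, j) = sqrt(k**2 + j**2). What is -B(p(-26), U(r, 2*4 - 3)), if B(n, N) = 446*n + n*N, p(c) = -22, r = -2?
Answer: 9812 + 22*sqrt(29) ≈ 9930.5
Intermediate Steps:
U(k, j) = sqrt(j**2 + k**2)
B(n, N) = 446*n + N*n
-B(p(-26), U(r, 2*4 - 3)) = -(-22)*(446 + sqrt((2*4 - 3)**2 + (-2)**2)) = -(-22)*(446 + sqrt((8 - 3)**2 + 4)) = -(-22)*(446 + sqrt(5**2 + 4)) = -(-22)*(446 + sqrt(25 + 4)) = -(-22)*(446 + sqrt(29)) = -(-9812 - 22*sqrt(29)) = 9812 + 22*sqrt(29)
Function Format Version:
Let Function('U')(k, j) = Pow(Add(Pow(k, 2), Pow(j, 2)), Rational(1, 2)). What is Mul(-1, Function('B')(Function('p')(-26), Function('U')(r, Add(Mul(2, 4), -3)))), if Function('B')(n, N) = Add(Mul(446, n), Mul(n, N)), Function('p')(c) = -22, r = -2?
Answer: Add(9812, Mul(22, Pow(29, Rational(1, 2)))) ≈ 9930.5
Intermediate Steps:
Function('U')(k, j) = Pow(Add(Pow(j, 2), Pow(k, 2)), Rational(1, 2))
Function('B')(n, N) = Add(Mul(446, n), Mul(N, n))
Mul(-1, Function('B')(Function('p')(-26), Function('U')(r, Add(Mul(2, 4), -3)))) = Mul(-1, Mul(-22, Add(446, Pow(Add(Pow(Add(Mul(2, 4), -3), 2), Pow(-2, 2)), Rational(1, 2))))) = Mul(-1, Mul(-22, Add(446, Pow(Add(Pow(Add(8, -3), 2), 4), Rational(1, 2))))) = Mul(-1, Mul(-22, Add(446, Pow(Add(Pow(5, 2), 4), Rational(1, 2))))) = Mul(-1, Mul(-22, Add(446, Pow(Add(25, 4), Rational(1, 2))))) = Mul(-1, Mul(-22, Add(446, Pow(29, Rational(1, 2))))) = Mul(-1, Add(-9812, Mul(-22, Pow(29, Rational(1, 2))))) = Add(9812, Mul(22, Pow(29, Rational(1, 2))))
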